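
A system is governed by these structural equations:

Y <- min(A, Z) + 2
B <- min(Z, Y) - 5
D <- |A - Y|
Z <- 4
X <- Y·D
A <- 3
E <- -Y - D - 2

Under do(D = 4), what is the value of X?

Under do(D=4), the mechanism D <- |A - Y| is discarded; D is fixed at 4.
Y = min(A, Z) + 2  [with A=3, Z=4]  = 5
X = Y·D  [with Y=5, D=4]  = 20

20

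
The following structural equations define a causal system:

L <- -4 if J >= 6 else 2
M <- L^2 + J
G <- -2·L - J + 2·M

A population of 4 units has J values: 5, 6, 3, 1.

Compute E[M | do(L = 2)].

Under do(L=2), L's equation is replaced by L=2 for every unit. Per-unit M: 9, 10, 7, 5. Mean = 7.75.

7.75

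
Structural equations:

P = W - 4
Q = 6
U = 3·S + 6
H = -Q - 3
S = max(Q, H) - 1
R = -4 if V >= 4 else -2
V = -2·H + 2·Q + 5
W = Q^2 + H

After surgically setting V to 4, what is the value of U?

21

The intervention breaks the incoming arrows to V: V = -2·H + 2·Q + 5 no longer applies, and V = 4.
No directed path runs from V to U, so U keeps its natural value.
H = -Q - 3  [with Q=6]  = -9
S = max(Q, H) - 1  [with Q=6, H=-9]  = 5
U = 3·S + 6  [with S=5]  = 21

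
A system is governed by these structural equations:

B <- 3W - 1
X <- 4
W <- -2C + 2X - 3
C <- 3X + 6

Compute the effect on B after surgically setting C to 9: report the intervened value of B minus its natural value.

54

Under do(C=9), the mechanism C <- 3X + 6 is discarded; C is fixed at 9.
W = -2C + 2X - 3  [with C=9, X=4]  = -13
B = 3W - 1  [with W=-13]  = -40
Without intervention: C = 3X + 6  [with X=4]  = 18; W = -2C + 2X - 3  [with C=18, X=4]  = -31; B = 3W - 1  [with W=-31]  = -94.
Change = -40 − (-94) = 54.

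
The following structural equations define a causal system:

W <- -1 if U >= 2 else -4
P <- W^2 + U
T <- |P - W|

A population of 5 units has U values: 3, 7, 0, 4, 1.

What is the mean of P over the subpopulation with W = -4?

16.5

Conditioning on W=-4 selects the 2 unit(s) with U ∈ {0, 1}. Their P values: 16, 17. Mean = 16.5.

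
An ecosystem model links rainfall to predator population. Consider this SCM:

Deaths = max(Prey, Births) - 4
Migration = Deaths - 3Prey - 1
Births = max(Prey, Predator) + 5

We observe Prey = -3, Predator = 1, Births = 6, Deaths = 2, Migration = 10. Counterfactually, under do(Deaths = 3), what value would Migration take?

Intervening sets Deaths = 3 and removes its equation (Deaths = max(Prey, Births) - 4).
Migration = Deaths - 3Prey - 1  [with Deaths=3, Prey=-3]  = 11

11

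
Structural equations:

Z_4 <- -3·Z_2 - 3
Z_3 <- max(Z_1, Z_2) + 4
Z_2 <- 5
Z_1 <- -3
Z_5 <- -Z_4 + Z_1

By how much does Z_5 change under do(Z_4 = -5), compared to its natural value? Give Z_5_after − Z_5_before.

Intervening sets Z_4 = -5 and removes its equation (Z_4 <- -3·Z_2 - 3).
Z_5 = -Z_4 + Z_1  [with Z_4=-5, Z_1=-3]  = 2
Without intervention: Z_4 = -3·Z_2 - 3  [with Z_2=5]  = -18; Z_5 = -Z_4 + Z_1  [with Z_4=-18, Z_1=-3]  = 15.
Change = 2 − 15 = -13.

-13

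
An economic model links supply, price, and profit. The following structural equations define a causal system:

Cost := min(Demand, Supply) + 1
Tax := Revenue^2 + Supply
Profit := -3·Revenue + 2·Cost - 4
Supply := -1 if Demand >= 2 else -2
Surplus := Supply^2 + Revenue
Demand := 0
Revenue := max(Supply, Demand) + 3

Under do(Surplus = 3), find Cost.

Intervening sets Surplus = 3 and removes its equation (Surplus := Supply^2 + Revenue).
Cost is not downstream of the intervention, so its value is determined by the original equations.
Supply = -1 if Demand >= 2 else -2  [with Demand=0]  = -2
Cost = min(Demand, Supply) + 1  [with Demand=0, Supply=-2]  = -1

-1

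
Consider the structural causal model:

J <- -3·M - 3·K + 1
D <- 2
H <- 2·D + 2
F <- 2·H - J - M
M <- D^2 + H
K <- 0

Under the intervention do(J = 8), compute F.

-6

The intervention breaks the incoming arrows to J: J <- -3·M - 3·K + 1 no longer applies, and J = 8.
H = 2·D + 2  [with D=2]  = 6
M = D^2 + H  [with D=2, H=6]  = 10
F = 2·H - J - M  [with H=6, J=8, M=10]  = -6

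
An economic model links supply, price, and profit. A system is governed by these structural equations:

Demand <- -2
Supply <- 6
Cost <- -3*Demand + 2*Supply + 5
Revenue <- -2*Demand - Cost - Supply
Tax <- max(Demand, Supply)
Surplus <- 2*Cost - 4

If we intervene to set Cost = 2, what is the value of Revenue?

-4

The intervention breaks the incoming arrows to Cost: Cost <- -3*Demand + 2*Supply + 5 no longer applies, and Cost = 2.
Revenue = -2*Demand - Cost - Supply  [with Demand=-2, Cost=2, Supply=6]  = -4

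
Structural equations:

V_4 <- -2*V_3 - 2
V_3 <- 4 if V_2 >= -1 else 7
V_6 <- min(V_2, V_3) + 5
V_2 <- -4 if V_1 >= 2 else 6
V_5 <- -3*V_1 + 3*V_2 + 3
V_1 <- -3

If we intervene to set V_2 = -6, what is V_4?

-16

Under do(V_2=-6), the mechanism V_2 <- -4 if V_1 >= 2 else 6 is discarded; V_2 is fixed at -6.
V_3 = 4 if V_2 >= -1 else 7  [with V_2=-6]  = 7
V_4 = -2*V_3 - 2  [with V_3=7]  = -16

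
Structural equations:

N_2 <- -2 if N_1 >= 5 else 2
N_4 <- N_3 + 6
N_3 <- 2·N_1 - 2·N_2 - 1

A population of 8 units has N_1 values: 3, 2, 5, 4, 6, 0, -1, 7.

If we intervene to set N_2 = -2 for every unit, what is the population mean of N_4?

15.5

do(N_2=-2) breaks N_2's dependence on N_1. With N_2=-2 fixed, N_4 across the units is 15, 13, 19, 17, 21, 9, 7, 23, mean 15.5.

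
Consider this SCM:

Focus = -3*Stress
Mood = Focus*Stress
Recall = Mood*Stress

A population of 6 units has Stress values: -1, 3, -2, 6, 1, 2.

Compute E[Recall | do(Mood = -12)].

-18

Under do(Mood=-12), Mood's equation is replaced by Mood=-12 for every unit. Per-unit Recall: 12, -36, 24, -72, -12, -24. Mean = -18.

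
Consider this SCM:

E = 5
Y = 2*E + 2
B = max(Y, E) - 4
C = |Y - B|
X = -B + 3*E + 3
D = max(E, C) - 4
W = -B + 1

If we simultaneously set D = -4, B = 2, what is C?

Under do(D = -4, B = 2), each intervened variable's structural equation is replaced by its fixed value.
Y = 2*E + 2  [with E=5]  = 12
C = |Y - B|  [with Y=12, B=2]  = 10

10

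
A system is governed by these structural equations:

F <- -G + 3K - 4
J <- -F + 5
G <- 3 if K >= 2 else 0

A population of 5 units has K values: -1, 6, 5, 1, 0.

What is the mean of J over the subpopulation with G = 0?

9

Conditioning on G=0 selects the 3 unit(s) with K ∈ {-1, 1, 0}. Their J values: 12, 6, 9. Mean = 9.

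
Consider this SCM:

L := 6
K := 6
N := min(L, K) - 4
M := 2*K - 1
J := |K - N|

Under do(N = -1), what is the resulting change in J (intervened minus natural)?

do(N=-1) replaces the equation N := min(L, K) - 4 with the constant N = -1.
J = |K - N|  [with K=6, N=-1]  = 7
Without intervention: N = min(L, K) - 4  [with L=6, K=6]  = 2; J = |K - N|  [with K=6, N=2]  = 4.
Change = 7 − 4 = 3.

3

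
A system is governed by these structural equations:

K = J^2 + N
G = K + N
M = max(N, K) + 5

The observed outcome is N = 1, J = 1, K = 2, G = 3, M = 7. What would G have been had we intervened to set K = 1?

The intervention breaks the incoming arrows to K: K = J^2 + N no longer applies, and K = 1.
G = K + N  [with K=1, N=1]  = 2

2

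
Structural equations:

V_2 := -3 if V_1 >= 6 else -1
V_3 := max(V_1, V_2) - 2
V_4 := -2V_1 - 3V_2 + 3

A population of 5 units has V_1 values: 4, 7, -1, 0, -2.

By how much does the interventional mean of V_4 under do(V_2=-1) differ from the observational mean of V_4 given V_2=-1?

Every unit gets V_2=-1 under the intervention. V_4 values become -2, -8, 8, 6, 10; E[V_4|do(V_2=-1)] = 2.8.
Conditioning on V_2=-1 selects the 4 unit(s) with V_1 ∈ {4, -1, 0, -2}. Their V_4 values: -2, 8, 6, 10. Mean = 5.5.
Difference = 2.8 − 5.5 = -2.7.

-2.7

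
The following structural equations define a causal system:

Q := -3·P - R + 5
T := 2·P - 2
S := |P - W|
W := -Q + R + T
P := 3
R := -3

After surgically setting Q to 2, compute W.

do(Q=2) replaces the equation Q := -3·P - R + 5 with the constant Q = 2.
T = 2·P - 2  [with P=3]  = 4
W = -Q + R + T  [with Q=2, R=-3, T=4]  = -1

-1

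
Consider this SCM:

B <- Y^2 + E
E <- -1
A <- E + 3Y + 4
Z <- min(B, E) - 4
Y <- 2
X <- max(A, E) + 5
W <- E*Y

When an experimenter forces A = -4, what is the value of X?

4

Intervening sets A = -4 and removes its equation (A <- E + 3Y + 4).
X = max(A, E) + 5  [with A=-4, E=-1]  = 4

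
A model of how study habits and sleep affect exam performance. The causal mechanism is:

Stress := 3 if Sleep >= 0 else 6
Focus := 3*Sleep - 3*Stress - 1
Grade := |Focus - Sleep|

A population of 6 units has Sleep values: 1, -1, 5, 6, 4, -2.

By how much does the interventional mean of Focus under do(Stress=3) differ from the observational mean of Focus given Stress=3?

The intervention sets Stress=3 in all 6 units regardless of Sleep. Recomputing Focus per unit gives -7, -13, 5, 8, 2, -16; average -3.5.
E[Focus|Stress=3] averages over only the 4 units with Stress=3 (Sleep = 1, 5, 6, 4): Focus = -7, 5, 8, 2, mean 2.
Difference = -3.5 − 2 = -5.5.

-5.5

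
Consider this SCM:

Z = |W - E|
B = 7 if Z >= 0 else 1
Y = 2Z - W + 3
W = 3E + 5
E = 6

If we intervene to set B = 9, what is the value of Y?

Intervening sets B = 9 and removes its equation (B = 7 if Z >= 0 else 1).
No directed path runs from B to Y, so Y keeps its natural value.
W = 3E + 5  [with E=6]  = 23
Z = |W - E|  [with W=23, E=6]  = 17
Y = 2Z - W + 3  [with Z=17, W=23]  = 14

14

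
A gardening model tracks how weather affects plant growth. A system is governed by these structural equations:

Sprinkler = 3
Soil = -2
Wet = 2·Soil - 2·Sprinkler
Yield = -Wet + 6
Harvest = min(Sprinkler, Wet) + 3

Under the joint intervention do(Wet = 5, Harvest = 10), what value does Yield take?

1

The joint intervention fixes Wet = 5, Harvest = 10, removing each variable's own equation.
Yield = -Wet + 6  [with Wet=5]  = 1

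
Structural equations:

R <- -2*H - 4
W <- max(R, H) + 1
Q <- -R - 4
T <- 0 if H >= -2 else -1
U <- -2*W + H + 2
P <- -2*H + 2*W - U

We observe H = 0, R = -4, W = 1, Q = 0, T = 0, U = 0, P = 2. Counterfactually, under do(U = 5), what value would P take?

Intervening sets U = 5 and removes its equation (U <- -2*W + H + 2).
R = -2*H - 4  [with H=0]  = -4
W = max(R, H) + 1  [with R=-4, H=0]  = 1
P = -2*H + 2*W - U  [with H=0, W=1, U=5]  = -3

-3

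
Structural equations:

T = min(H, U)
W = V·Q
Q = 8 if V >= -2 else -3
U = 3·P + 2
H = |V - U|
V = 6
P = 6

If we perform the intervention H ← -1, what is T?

Intervening sets H = -1 and removes its equation (H = |V - U|).
U = 3·P + 2  [with P=6]  = 20
T = min(H, U)  [with H=-1, U=20]  = -1

-1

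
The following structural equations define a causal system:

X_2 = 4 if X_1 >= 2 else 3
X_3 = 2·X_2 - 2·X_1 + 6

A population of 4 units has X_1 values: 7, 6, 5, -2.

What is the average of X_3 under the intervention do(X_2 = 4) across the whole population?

6

do(X_2=4) breaks X_2's dependence on X_1. With X_2=4 fixed, X_3 across the units is 0, 2, 4, 18, mean 6.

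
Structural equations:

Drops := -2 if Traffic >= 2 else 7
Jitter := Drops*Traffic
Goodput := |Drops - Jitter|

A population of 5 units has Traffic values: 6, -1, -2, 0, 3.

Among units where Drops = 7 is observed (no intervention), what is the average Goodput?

E[Goodput|Drops=7] averages over only the 3 units with Drops=7 (Traffic = -1, -2, 0): Goodput = 14, 21, 7, mean 14.

14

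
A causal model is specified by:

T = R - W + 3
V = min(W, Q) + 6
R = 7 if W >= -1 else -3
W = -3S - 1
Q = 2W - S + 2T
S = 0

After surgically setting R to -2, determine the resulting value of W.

Under do(R=-2), the mechanism R = 7 if W >= -1 else -3 is discarded; R is fixed at -2.
Since W is not a descendant of the intervened variable, it is unaffected.
W = -3S - 1  [with S=0]  = -1

-1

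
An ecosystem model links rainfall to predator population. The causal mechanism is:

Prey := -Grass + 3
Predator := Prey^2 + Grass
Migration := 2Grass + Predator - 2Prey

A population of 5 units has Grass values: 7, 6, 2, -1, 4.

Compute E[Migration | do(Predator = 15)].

23.4

Under do(Predator=15), Predator's equation is replaced by Predator=15 for every unit. Per-unit Migration: 37, 33, 17, 5, 25. Mean = 23.4.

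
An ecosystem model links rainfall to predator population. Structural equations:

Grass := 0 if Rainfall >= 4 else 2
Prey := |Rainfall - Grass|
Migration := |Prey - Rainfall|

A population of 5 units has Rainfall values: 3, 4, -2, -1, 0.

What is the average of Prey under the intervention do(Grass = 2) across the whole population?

2.4

Under do(Grass=2), Grass's equation is replaced by Grass=2 for every unit. Per-unit Prey: 1, 2, 4, 3, 2. Mean = 2.4.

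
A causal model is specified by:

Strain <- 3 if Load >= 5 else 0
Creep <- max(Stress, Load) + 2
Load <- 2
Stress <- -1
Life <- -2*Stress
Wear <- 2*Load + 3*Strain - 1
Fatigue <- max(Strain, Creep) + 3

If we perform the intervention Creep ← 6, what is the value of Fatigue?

Under do(Creep=6), the mechanism Creep <- max(Stress, Load) + 2 is discarded; Creep is fixed at 6.
Strain = 3 if Load >= 5 else 0  [with Load=2]  = 0
Fatigue = max(Strain, Creep) + 3  [with Strain=0, Creep=6]  = 9

9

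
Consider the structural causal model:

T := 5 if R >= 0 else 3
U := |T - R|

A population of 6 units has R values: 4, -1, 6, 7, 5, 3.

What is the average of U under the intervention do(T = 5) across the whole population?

Every unit gets T=5 under the intervention. U values become 1, 6, 1, 2, 0, 2; E[U|do(T=5)] = 2.

2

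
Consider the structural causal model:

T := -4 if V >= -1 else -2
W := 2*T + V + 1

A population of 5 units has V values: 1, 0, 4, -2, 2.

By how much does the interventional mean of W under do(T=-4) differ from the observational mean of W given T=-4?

Every unit gets T=-4 under the intervention. W values become -6, -7, -3, -9, -5; E[W|do(T=-4)] = -6.
Conditioning on T=-4 selects the 4 unit(s) with V ∈ {1, 0, 4, 2}. Their W values: -6, -7, -3, -5. Mean = -5.25.
Difference = -6 − (-5.25) = -0.75.

-0.75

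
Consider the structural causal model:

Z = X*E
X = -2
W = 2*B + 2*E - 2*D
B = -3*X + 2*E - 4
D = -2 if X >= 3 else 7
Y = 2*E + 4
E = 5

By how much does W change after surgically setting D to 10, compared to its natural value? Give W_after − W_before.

Intervening sets D = 10 and removes its equation (D = -2 if X >= 3 else 7).
B = -3*X + 2*E - 4  [with X=-2, E=5]  = 12
W = 2*B + 2*E - 2*D  [with B=12, E=5, D=10]  = 14
Without intervention: B = -3*X + 2*E - 4  [with X=-2, E=5]  = 12; D = -2 if X >= 3 else 7  [with X=-2]  = 7; W = 2*B + 2*E - 2*D  [with B=12, E=5, D=7]  = 20.
Change = 14 − 20 = -6.

-6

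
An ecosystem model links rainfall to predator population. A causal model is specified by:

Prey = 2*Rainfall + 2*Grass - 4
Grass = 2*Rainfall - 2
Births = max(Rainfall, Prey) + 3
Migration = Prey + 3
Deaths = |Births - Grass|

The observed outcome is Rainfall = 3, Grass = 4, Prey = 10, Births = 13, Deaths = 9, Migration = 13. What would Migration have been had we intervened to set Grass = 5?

15

Under do(Grass=5), the mechanism Grass = 2*Rainfall - 2 is discarded; Grass is fixed at 5.
Prey = 2*Rainfall + 2*Grass - 4  [with Rainfall=3, Grass=5]  = 12
Migration = Prey + 3  [with Prey=12]  = 15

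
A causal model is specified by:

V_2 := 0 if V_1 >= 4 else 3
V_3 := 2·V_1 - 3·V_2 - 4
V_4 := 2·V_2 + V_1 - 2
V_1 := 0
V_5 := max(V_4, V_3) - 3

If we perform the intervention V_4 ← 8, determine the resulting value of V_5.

Intervening sets V_4 = 8 and removes its equation (V_4 := 2·V_2 + V_1 - 2).
V_2 = 0 if V_1 >= 4 else 3  [with V_1=0]  = 3
V_3 = 2·V_1 - 3·V_2 - 4  [with V_1=0, V_2=3]  = -13
V_5 = max(V_4, V_3) - 3  [with V_4=8, V_3=-13]  = 5

5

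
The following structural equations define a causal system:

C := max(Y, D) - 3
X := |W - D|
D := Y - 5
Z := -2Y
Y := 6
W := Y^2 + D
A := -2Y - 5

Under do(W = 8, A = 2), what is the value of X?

The joint intervention fixes W = 8, A = 2, removing each variable's own equation.
D = Y - 5  [with Y=6]  = 1
X = |W - D|  [with W=8, D=1]  = 7

7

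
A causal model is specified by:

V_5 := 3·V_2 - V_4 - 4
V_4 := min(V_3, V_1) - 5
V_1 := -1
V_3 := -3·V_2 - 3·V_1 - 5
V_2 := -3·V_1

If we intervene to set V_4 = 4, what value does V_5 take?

Intervening sets V_4 = 4 and removes its equation (V_4 := min(V_3, V_1) - 5).
V_2 = -3·V_1  [with V_1=-1]  = 3
V_5 = 3·V_2 - V_4 - 4  [with V_2=3, V_4=4]  = 1

1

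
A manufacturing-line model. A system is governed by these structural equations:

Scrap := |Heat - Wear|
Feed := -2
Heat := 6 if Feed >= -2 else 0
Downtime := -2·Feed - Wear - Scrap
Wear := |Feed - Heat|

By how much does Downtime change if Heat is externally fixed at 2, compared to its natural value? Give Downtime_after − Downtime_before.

do(Heat=2) replaces the equation Heat := 6 if Feed >= -2 else 0 with the constant Heat = 2.
Wear = |Feed - Heat|  [with Feed=-2, Heat=2]  = 4
Scrap = |Heat - Wear|  [with Heat=2, Wear=4]  = 2
Downtime = -2·Feed - Wear - Scrap  [with Feed=-2, Wear=4, Scrap=2]  = -2
Without intervention: Heat = 6 if Feed >= -2 else 0  [with Feed=-2]  = 6; Wear = |Feed - Heat|  [with Feed=-2, Heat=6]  = 8; Scrap = |Heat - Wear|  [with Heat=6, Wear=8]  = 2; Downtime = -2·Feed - Wear - Scrap  [with Feed=-2, Wear=8, Scrap=2]  = -6.
Change = -2 − (-6) = 4.

4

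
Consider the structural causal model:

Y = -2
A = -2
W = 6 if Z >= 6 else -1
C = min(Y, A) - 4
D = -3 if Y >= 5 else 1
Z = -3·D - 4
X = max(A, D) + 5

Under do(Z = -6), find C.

-6

do(Z=-6) replaces the equation Z = -3·D - 4 with the constant Z = -6.
No directed path runs from Z to C, so C keeps its natural value.
C = min(Y, A) - 4  [with Y=-2, A=-2]  = -6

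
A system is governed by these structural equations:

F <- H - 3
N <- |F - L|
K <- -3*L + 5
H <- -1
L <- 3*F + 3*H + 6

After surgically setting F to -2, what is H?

-1

Under do(F=-2), the mechanism F <- H - 3 is discarded; F is fixed at -2.
H is not downstream of the intervention, so its value is determined by the original equations.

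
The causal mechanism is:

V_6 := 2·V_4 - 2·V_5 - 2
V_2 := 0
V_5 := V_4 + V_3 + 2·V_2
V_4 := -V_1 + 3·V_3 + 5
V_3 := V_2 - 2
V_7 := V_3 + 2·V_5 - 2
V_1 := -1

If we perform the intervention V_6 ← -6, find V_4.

0

do(V_6=-6) replaces the equation V_6 := 2·V_4 - 2·V_5 - 2 with the constant V_6 = -6.
No directed path runs from V_6 to V_4, so V_4 keeps its natural value.
V_3 = V_2 - 2  [with V_2=0]  = -2
V_4 = -V_1 + 3·V_3 + 5  [with V_1=-1, V_3=-2]  = 0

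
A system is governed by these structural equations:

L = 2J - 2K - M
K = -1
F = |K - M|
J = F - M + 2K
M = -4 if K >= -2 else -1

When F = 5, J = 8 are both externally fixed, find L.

22

Setting F = 5, J = 8 by intervention discards those variables' equations.
M = -4 if K >= -2 else -1  [with K=-1]  = -4
L = 2J - 2K - M  [with J=8, K=-1, M=-4]  = 22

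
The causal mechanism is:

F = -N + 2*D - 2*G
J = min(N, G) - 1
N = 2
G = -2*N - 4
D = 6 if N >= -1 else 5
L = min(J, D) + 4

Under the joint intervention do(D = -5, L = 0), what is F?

Setting D = -5, L = 0 by intervention discards those variables' equations.
G = -2*N - 4  [with N=2]  = -8
F = -N + 2*D - 2*G  [with N=2, D=-5, G=-8]  = 4

4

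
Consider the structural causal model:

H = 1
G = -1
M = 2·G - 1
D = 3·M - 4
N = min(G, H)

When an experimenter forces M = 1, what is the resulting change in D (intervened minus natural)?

Intervening sets M = 1 and removes its equation (M = 2·G - 1).
D = 3·M - 4  [with M=1]  = -1
Without intervention: M = 2·G - 1  [with G=-1]  = -3; D = 3·M - 4  [with M=-3]  = -13.
Change = -1 − (-13) = 12.

12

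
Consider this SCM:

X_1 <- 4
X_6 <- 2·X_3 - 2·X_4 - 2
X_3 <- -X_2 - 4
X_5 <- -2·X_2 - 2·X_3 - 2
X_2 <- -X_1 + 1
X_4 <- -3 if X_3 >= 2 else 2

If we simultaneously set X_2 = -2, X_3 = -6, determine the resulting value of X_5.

Under do(X_2 = -2, X_3 = -6), each intervened variable's structural equation is replaced by its fixed value.
X_5 = -2·X_2 - 2·X_3 - 2  [with X_2=-2, X_3=-6]  = 14

14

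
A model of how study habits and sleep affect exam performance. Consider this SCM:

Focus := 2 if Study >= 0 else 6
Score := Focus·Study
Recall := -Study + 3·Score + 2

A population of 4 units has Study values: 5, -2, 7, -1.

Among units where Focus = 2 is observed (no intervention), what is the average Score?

Conditioning on Focus=2 selects the 2 unit(s) with Study ∈ {5, 7}. Their Score values: 10, 14. Mean = 12.

12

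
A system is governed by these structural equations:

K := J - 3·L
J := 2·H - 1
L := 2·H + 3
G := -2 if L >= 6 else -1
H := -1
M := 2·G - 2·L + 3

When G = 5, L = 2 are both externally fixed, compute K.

-9

The joint intervention fixes G = 5, L = 2, removing each variable's own equation.
J = 2·H - 1  [with H=-1]  = -3
K = J - 3·L  [with J=-3, L=2]  = -9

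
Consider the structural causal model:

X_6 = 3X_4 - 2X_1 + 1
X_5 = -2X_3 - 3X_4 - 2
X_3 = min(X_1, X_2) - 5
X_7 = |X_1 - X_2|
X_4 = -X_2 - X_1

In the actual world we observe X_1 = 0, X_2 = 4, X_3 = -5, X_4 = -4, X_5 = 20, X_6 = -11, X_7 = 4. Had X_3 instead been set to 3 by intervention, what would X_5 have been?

do(X_3=3) replaces the equation X_3 = min(X_1, X_2) - 5 with the constant X_3 = 3.
X_4 = -X_2 - X_1  [with X_2=4, X_1=0]  = -4
X_5 = -2X_3 - 3X_4 - 2  [with X_3=3, X_4=-4]  = 4

4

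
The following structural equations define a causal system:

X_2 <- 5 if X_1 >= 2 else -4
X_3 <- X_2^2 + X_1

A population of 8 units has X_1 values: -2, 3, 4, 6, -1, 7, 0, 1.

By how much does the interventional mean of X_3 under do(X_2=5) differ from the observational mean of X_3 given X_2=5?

-2.75

The intervention sets X_2=5 in all 8 units regardless of X_1. Recomputing X_3 per unit gives 23, 28, 29, 31, 24, 32, 25, 26; average 27.25.
Conditioning on X_2=5 selects the 4 unit(s) with X_1 ∈ {3, 4, 6, 7}. Their X_3 values: 28, 29, 31, 32. Mean = 30.
Difference = 27.25 − 30 = -2.75.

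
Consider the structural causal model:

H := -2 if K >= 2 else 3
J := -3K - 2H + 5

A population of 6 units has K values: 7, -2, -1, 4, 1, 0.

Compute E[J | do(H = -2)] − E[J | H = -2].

12

do(H=-2) breaks H's dependence on K. With H=-2 fixed, J across the units is -12, 15, 12, -3, 6, 9, mean 4.5.
Observing H=-2 restricts to units where H's equation naturally yields -2: K ∈ {7, 4}. In that subpopulation J = -12, -3, mean -7.5.
Difference = 4.5 − (-7.5) = 12.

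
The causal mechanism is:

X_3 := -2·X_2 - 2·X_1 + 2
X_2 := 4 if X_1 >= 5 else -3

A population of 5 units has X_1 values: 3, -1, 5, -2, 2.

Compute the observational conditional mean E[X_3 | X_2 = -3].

7

Conditioning on X_2=-3 selects the 4 unit(s) with X_1 ∈ {3, -1, -2, 2}. Their X_3 values: 2, 10, 12, 4. Mean = 7.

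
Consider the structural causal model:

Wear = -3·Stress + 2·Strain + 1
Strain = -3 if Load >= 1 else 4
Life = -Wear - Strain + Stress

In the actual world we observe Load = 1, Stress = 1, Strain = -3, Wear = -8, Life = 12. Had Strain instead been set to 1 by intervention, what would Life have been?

do(Strain=1) replaces the equation Strain = -3 if Load >= 1 else 4 with the constant Strain = 1.
Wear = -3·Stress + 2·Strain + 1  [with Stress=1, Strain=1]  = 0
Life = -Wear - Strain + Stress  [with Wear=0, Strain=1, Stress=1]  = 0

0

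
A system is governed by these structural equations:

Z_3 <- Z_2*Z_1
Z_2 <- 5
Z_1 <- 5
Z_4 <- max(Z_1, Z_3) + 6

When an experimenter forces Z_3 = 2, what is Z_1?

Under do(Z_3=2), the mechanism Z_3 <- Z_2*Z_1 is discarded; Z_3 is fixed at 2.
Z_1 is not downstream of the intervention, so its value is determined by the original equations.

5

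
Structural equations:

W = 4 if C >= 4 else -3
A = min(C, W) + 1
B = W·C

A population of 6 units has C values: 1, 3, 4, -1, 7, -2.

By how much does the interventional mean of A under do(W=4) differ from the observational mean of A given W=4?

Every unit gets W=4 under the intervention. A values become 2, 4, 5, 0, 5, -1; E[A|do(W=4)] = 2.5.
Observing W=4 restricts to units where W's equation naturally yields 4: C ∈ {4, 7}. In that subpopulation A = 5, 5, mean 5.
Difference = 2.5 − 5 = -2.5.

-2.5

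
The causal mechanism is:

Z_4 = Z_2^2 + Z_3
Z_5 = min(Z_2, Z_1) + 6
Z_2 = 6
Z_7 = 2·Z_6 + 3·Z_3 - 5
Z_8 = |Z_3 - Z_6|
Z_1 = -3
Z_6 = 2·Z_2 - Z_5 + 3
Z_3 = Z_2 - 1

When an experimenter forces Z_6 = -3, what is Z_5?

do(Z_6=-3) replaces the equation Z_6 = 2·Z_2 - Z_5 + 3 with the constant Z_6 = -3.
Since Z_5 is not a descendant of the intervened variable, it is unaffected.
Z_5 = min(Z_2, Z_1) + 6  [with Z_2=6, Z_1=-3]  = 3

3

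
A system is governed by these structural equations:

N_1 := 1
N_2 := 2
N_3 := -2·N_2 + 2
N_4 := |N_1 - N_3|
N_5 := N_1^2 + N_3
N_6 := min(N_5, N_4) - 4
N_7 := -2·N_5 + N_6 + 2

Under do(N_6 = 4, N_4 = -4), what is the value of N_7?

Under do(N_6 = 4, N_4 = -4), each intervened variable's structural equation is replaced by its fixed value.
N_3 = -2·N_2 + 2  [with N_2=2]  = -2
N_5 = N_1^2 + N_3  [with N_1=1, N_3=-2]  = -1
N_7 = -2·N_5 + N_6 + 2  [with N_5=-1, N_6=4]  = 8

8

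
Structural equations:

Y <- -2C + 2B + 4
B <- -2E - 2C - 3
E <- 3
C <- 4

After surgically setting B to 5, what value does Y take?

6

The intervention breaks the incoming arrows to B: B <- -2E - 2C - 3 no longer applies, and B = 5.
Y = -2C + 2B + 4  [with C=4, B=5]  = 6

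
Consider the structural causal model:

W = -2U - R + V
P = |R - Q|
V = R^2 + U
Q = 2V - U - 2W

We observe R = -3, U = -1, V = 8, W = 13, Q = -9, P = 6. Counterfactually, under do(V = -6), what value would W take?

-1

The intervention breaks the incoming arrows to V: V = R^2 + U no longer applies, and V = -6.
W = -2U - R + V  [with U=-1, R=-3, V=-6]  = -1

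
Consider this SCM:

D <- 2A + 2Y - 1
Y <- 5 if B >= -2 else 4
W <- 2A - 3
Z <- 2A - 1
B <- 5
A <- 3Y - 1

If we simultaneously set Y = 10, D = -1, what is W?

The joint intervention fixes Y = 10, D = -1, removing each variable's own equation.
A = 3Y - 1  [with Y=10]  = 29
W = 2A - 3  [with A=29]  = 55

55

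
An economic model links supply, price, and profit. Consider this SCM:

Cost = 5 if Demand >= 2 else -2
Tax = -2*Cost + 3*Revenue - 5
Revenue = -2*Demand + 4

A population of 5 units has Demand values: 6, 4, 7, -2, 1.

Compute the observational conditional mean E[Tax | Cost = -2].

14

Observing Cost=-2 restricts to units where Cost's equation naturally yields -2: Demand ∈ {-2, 1}. In that subpopulation Tax = 23, 5, mean 14.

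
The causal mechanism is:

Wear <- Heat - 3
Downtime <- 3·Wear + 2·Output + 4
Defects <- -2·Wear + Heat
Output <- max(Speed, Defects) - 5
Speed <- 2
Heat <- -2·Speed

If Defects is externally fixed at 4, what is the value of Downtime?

Under do(Defects=4), the mechanism Defects <- -2·Wear + Heat is discarded; Defects is fixed at 4.
Heat = -2·Speed  [with Speed=2]  = -4
Wear = Heat - 3  [with Heat=-4]  = -7
Output = max(Speed, Defects) - 5  [with Speed=2, Defects=4]  = -1
Downtime = 3·Wear + 2·Output + 4  [with Wear=-7, Output=-1]  = -19

-19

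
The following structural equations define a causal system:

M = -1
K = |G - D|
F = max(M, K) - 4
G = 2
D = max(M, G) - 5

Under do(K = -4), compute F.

Intervening sets K = -4 and removes its equation (K = |G - D|).
F = max(M, K) - 4  [with M=-1, K=-4]  = -5

-5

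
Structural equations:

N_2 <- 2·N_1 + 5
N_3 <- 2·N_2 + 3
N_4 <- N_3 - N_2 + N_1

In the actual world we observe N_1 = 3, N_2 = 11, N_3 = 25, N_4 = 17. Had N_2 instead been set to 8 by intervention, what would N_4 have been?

14

Under do(N_2=8), the mechanism N_2 <- 2·N_1 + 5 is discarded; N_2 is fixed at 8.
N_3 = 2·N_2 + 3  [with N_2=8]  = 19
N_4 = N_3 - N_2 + N_1  [with N_3=19, N_2=8, N_1=3]  = 14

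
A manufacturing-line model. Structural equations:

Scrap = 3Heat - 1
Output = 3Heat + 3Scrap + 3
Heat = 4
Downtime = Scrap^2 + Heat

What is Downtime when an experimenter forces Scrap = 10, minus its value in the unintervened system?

Under do(Scrap=10), the mechanism Scrap = 3Heat - 1 is discarded; Scrap is fixed at 10.
Downtime = Scrap^2 + Heat  [with Scrap=10, Heat=4]  = 104
Without intervention: Scrap = 3Heat - 1  [with Heat=4]  = 11; Downtime = Scrap^2 + Heat  [with Scrap=11, Heat=4]  = 125.
Change = 104 − 125 = -21.

-21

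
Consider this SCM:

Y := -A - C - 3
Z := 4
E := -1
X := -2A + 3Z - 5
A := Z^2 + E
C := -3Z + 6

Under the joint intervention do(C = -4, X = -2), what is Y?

The joint intervention fixes C = -4, X = -2, removing each variable's own equation.
A = Z^2 + E  [with Z=4, E=-1]  = 15
Y = -A - C - 3  [with A=15, C=-4]  = -14

-14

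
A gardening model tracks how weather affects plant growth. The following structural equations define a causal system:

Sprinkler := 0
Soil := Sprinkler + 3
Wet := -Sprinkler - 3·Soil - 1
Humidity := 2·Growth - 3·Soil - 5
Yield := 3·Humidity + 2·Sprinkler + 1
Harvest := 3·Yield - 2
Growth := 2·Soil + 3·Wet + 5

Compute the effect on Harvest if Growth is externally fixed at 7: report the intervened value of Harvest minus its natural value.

468

The intervention breaks the incoming arrows to Growth: Growth := 2·Soil + 3·Wet + 5 no longer applies, and Growth = 7.
Soil = Sprinkler + 3  [with Sprinkler=0]  = 3
Humidity = 2·Growth - 3·Soil - 5  [with Growth=7, Soil=3]  = 0
Yield = 3·Humidity + 2·Sprinkler + 1  [with Humidity=0, Sprinkler=0]  = 1
Harvest = 3·Yield - 2  [with Yield=1]  = 1
Without intervention: Soil = Sprinkler + 3  [with Sprinkler=0]  = 3; Wet = -Sprinkler - 3·Soil - 1  [with Sprinkler=0, Soil=3]  = -10; Growth = 2·Soil + 3·Wet + 5  [with Soil=3, Wet=-10]  = -19; Humidity = 2·Growth - 3·Soil - 5  [with Growth=-19, Soil=3]  = -52; Yield = 3·Humidity + 2·Sprinkler + 1  [with Humidity=-52, Sprinkler=0]  = -155; Harvest = 3·Yield - 2  [with Yield=-155]  = -467.
Change = 1 − (-467) = 468.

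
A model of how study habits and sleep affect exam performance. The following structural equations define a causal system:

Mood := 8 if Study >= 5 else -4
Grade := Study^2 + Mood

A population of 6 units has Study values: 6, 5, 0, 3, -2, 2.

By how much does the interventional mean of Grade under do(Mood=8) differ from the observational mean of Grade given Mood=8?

The intervention sets Mood=8 in all 6 units regardless of Study. Recomputing Grade per unit gives 44, 33, 8, 17, 12, 12; average 21.
Observing Mood=8 restricts to units where Mood's equation naturally yields 8: Study ∈ {6, 5}. In that subpopulation Grade = 44, 33, mean 38.5.
Difference = 21 − 38.5 = -17.5.

-17.5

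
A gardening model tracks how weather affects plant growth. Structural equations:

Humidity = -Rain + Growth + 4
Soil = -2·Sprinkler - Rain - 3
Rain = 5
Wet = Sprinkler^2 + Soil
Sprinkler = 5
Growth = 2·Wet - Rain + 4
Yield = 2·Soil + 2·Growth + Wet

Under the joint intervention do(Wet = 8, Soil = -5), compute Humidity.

The joint intervention fixes Wet = 8, Soil = -5, removing each variable's own equation.
Growth = 2·Wet - Rain + 4  [with Wet=8, Rain=5]  = 15
Humidity = -Rain + Growth + 4  [with Rain=5, Growth=15]  = 14

14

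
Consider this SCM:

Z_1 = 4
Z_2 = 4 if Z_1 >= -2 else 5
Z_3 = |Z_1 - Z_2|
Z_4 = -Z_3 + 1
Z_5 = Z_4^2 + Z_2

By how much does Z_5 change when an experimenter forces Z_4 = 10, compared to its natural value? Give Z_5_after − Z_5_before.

99

Intervening sets Z_4 = 10 and removes its equation (Z_4 = -Z_3 + 1).
Z_2 = 4 if Z_1 >= -2 else 5  [with Z_1=4]  = 4
Z_5 = Z_4^2 + Z_2  [with Z_4=10, Z_2=4]  = 104
Without intervention: Z_2 = 4 if Z_1 >= -2 else 5  [with Z_1=4]  = 4; Z_3 = |Z_1 - Z_2|  [with Z_1=4, Z_2=4]  = 0; Z_4 = -Z_3 + 1  [with Z_3=0]  = 1; Z_5 = Z_4^2 + Z_2  [with Z_4=1, Z_2=4]  = 5.
Change = 104 − 5 = 99.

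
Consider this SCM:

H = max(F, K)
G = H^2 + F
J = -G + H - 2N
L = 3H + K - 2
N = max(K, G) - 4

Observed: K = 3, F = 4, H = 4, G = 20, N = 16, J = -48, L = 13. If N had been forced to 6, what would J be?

The intervention breaks the incoming arrows to N: N = max(K, G) - 4 no longer applies, and N = 6.
H = max(F, K)  [with F=4, K=3]  = 4
G = H^2 + F  [with H=4, F=4]  = 20
J = -G + H - 2N  [with G=20, H=4, N=6]  = -28

-28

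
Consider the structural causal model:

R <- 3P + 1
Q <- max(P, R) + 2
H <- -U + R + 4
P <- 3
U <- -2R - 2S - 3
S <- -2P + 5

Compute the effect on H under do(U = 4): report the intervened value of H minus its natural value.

The intervention breaks the incoming arrows to U: U <- -2R - 2S - 3 no longer applies, and U = 4.
R = 3P + 1  [with P=3]  = 10
H = -U + R + 4  [with U=4, R=10]  = 10
Without intervention: R = 3P + 1  [with P=3]  = 10; S = -2P + 5  [with P=3]  = -1; U = -2R - 2S - 3  [with R=10, S=-1]  = -21; H = -U + R + 4  [with U=-21, R=10]  = 35.
Change = 10 − 35 = -25.

-25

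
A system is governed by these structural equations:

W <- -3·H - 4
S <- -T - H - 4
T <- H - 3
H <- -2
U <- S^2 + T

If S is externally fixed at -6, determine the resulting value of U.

Intervening sets S = -6 and removes its equation (S <- -T - H - 4).
T = H - 3  [with H=-2]  = -5
U = S^2 + T  [with S=-6, T=-5]  = 31

31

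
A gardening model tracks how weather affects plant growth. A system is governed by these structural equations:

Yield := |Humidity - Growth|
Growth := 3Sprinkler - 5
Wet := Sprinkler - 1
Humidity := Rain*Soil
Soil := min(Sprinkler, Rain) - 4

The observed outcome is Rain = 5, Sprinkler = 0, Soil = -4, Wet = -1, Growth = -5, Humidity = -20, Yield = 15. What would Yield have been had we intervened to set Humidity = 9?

Intervening sets Humidity = 9 and removes its equation (Humidity := Rain*Soil).
Growth = 3Sprinkler - 5  [with Sprinkler=0]  = -5
Yield = |Humidity - Growth|  [with Humidity=9, Growth=-5]  = 14

14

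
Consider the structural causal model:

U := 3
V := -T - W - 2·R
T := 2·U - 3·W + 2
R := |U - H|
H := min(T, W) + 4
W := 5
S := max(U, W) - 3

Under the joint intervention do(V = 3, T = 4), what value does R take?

5

Under do(V = 3, T = 4), each intervened variable's structural equation is replaced by its fixed value.
H = min(T, W) + 4  [with T=4, W=5]  = 8
R = |U - H|  [with U=3, H=8]  = 5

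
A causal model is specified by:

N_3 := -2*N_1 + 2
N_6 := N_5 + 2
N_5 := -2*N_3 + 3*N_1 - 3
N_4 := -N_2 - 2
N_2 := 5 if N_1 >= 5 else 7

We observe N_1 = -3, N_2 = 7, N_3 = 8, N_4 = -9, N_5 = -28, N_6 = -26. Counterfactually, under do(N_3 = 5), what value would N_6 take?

-20

The intervention breaks the incoming arrows to N_3: N_3 := -2*N_1 + 2 no longer applies, and N_3 = 5.
N_5 = -2*N_3 + 3*N_1 - 3  [with N_3=5, N_1=-3]  = -22
N_6 = N_5 + 2  [with N_5=-22]  = -20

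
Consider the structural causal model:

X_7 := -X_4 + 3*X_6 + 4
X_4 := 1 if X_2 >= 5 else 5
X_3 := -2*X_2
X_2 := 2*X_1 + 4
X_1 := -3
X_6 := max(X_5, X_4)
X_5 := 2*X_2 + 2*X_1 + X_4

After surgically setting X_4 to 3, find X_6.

3

Under do(X_4=3), the mechanism X_4 := 1 if X_2 >= 5 else 5 is discarded; X_4 is fixed at 3.
X_2 = 2*X_1 + 4  [with X_1=-3]  = -2
X_5 = 2*X_2 + 2*X_1 + X_4  [with X_2=-2, X_1=-3, X_4=3]  = -7
X_6 = max(X_5, X_4)  [with X_5=-7, X_4=3]  = 3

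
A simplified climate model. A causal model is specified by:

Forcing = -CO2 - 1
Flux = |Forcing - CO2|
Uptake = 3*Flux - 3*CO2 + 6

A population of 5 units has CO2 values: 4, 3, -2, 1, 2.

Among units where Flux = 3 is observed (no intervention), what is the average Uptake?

Observing Flux=3 restricts to units where Flux's equation naturally yields 3: CO2 ∈ {-2, 1}. In that subpopulation Uptake = 21, 12, mean 16.5.

16.5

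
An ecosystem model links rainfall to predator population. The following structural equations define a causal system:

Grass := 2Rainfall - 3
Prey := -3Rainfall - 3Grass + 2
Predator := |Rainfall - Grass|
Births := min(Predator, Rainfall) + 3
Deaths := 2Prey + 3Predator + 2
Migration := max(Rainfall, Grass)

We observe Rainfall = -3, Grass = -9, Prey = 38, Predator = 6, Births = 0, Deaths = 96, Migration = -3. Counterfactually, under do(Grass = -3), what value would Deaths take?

Under do(Grass=-3), the mechanism Grass := 2Rainfall - 3 is discarded; Grass is fixed at -3.
Prey = -3Rainfall - 3Grass + 2  [with Rainfall=-3, Grass=-3]  = 20
Predator = |Rainfall - Grass|  [with Rainfall=-3, Grass=-3]  = 0
Deaths = 2Prey + 3Predator + 2  [with Prey=20, Predator=0]  = 42

42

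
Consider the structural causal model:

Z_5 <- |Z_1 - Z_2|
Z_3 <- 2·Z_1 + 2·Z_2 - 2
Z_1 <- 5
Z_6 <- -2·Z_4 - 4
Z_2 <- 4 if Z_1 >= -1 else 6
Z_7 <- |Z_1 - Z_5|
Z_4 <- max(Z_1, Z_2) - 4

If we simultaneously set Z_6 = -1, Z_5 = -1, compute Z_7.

6

Setting Z_6 = -1, Z_5 = -1 by intervention discards those variables' equations.
Z_7 = |Z_1 - Z_5|  [with Z_1=5, Z_5=-1]  = 6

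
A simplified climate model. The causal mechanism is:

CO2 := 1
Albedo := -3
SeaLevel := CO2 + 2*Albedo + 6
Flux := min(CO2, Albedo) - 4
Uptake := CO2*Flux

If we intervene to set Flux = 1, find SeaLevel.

Under do(Flux=1), the mechanism Flux := min(CO2, Albedo) - 4 is discarded; Flux is fixed at 1.
Since SeaLevel is not a descendant of the intervened variable, it is unaffected.
SeaLevel = CO2 + 2*Albedo + 6  [with CO2=1, Albedo=-3]  = 1

1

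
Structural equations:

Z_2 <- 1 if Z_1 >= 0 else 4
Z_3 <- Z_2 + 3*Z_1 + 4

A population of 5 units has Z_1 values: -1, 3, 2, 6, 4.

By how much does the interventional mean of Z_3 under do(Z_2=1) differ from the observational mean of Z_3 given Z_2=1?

The intervention sets Z_2=1 in all 5 units regardless of Z_1. Recomputing Z_3 per unit gives 2, 14, 11, 23, 17; average 13.4.
Observing Z_2=1 restricts to units where Z_2's equation naturally yields 1: Z_1 ∈ {3, 2, 6, 4}. In that subpopulation Z_3 = 14, 11, 23, 17, mean 16.25.
Difference = 13.4 − 16.25 = -2.85.

-2.85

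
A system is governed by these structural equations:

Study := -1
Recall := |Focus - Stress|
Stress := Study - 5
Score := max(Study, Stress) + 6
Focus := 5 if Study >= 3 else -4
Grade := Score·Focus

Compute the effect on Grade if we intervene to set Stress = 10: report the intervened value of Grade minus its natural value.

Under do(Stress=10), the mechanism Stress := Study - 5 is discarded; Stress is fixed at 10.
Focus = 5 if Study >= 3 else -4  [with Study=-1]  = -4
Score = max(Study, Stress) + 6  [with Study=-1, Stress=10]  = 16
Grade = Score·Focus  [with Score=16, Focus=-4]  = -64
Without intervention: Stress = Study - 5  [with Study=-1]  = -6; Focus = 5 if Study >= 3 else -4  [with Study=-1]  = -4; Score = max(Study, Stress) + 6  [with Study=-1, Stress=-6]  = 5; Grade = Score·Focus  [with Score=5, Focus=-4]  = -20.
Change = -64 − (-20) = -44.

-44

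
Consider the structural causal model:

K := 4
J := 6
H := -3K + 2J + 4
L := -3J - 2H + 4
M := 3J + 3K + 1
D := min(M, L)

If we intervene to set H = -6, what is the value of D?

The intervention breaks the incoming arrows to H: H := -3K + 2J + 4 no longer applies, and H = -6.
L = -3J - 2H + 4  [with J=6, H=-6]  = -2
M = 3J + 3K + 1  [with J=6, K=4]  = 31
D = min(M, L)  [with M=31, L=-2]  = -2

-2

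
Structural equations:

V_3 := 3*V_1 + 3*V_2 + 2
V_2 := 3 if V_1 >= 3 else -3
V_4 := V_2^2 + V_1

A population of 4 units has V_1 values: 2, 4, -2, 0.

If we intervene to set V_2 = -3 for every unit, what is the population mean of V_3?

do(V_2=-3) breaks V_2's dependence on V_1. With V_2=-3 fixed, V_3 across the units is -1, 5, -13, -7, mean -4.

-4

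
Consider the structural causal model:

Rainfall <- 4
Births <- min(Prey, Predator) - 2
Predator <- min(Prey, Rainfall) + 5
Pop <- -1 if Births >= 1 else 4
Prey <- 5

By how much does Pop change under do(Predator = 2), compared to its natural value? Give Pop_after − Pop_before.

do(Predator=2) replaces the equation Predator <- min(Prey, Rainfall) + 5 with the constant Predator = 2.
Births = min(Prey, Predator) - 2  [with Prey=5, Predator=2]  = 0
Pop = -1 if Births >= 1 else 4  [with Births=0]  = 4
Without intervention: Predator = min(Prey, Rainfall) + 5  [with Prey=5, Rainfall=4]  = 9; Births = min(Prey, Predator) - 2  [with Prey=5, Predator=9]  = 3; Pop = -1 if Births >= 1 else 4  [with Births=3]  = -1.
Change = 4 − (-1) = 5.

5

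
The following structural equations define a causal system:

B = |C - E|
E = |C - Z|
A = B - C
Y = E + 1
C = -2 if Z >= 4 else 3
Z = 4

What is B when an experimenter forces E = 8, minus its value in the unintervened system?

2

do(E=8) replaces the equation E = |C - Z| with the constant E = 8.
C = -2 if Z >= 4 else 3  [with Z=4]  = -2
B = |C - E|  [with C=-2, E=8]  = 10
Without intervention: C = -2 if Z >= 4 else 3  [with Z=4]  = -2; E = |C - Z|  [with C=-2, Z=4]  = 6; B = |C - E|  [with C=-2, E=6]  = 8.
Change = 10 − 8 = 2.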